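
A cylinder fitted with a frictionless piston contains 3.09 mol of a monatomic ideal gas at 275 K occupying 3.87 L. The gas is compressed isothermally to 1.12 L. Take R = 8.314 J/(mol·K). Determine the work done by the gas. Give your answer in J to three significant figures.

W ≈ -8760 J

Isothermal: W = nRT ln(V₂/V₁).
W = (3.09)(8.314)(275) × ln(1.12/3.87)
  = 7065 × -1.24
W_by_gas = -8760 J.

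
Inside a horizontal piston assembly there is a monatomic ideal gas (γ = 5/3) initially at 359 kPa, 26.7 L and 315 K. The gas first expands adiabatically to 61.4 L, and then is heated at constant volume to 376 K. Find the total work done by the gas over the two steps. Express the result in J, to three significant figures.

W_total ≈ 6130 J

Step 1 (adiabatic): W = (P₁V₁ − P₂V₂)/(γ−1) = (9585 − 5502)/0.667 = 6125 J.
Step 2 (isochoric): W = 0 (constant volume).
W_total = 6125 + 0 = 6125 J.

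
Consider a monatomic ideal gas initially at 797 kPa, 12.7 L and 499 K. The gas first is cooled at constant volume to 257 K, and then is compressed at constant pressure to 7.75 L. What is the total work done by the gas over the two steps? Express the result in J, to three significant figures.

W_total ≈ -2030 J

Step 1 (isochoric): W = 0 (constant volume).
After step 1: P = 410.5 kPa (V unchanged).
Step 2 (isobaric): W = PΔV = (410.5 kPa)(7.75 − 12.7 L) = -2032 J.
W_total = 0 − 2032 = -2032 J.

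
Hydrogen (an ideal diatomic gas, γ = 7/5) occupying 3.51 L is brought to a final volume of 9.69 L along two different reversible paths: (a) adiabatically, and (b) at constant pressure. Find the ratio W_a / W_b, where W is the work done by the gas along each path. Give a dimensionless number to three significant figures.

Path (a) adiabatic: W = P₁V₁(1 − (V₁/V₂)^(γ−1))/(γ−1) → W_a/(P₁V₁) = 0.8345.
Path (b) isobaric: W = P₁(V₂ − V₁) → W_b/(P₁V₁) = 1.761.
W_a / W_b = 0.8345 / 1.761 = 0.474.

W_a / W_b ≈ 0.474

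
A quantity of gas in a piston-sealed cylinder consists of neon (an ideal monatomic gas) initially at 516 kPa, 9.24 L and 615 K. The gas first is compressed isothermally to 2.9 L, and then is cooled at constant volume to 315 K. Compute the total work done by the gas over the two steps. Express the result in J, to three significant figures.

W_total ≈ -5530 J

Step 1 (isothermal): W = P₁V₁ ln(V₂/V₁) = (4768) ln(2.9/9.24) = -5525 J.
Step 2 (isochoric): W = 0 (constant volume).
W_total = -5525 + 0 = -5525 J.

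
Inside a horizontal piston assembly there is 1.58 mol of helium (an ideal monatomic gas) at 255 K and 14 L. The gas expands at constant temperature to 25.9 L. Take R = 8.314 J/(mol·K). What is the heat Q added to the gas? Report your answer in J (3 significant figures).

Isothermal ⇒ ΔU = 0, so Q = W = nRT ln(V₂/V₁).
Q = (1.58)(8.314)(255) ln(25.9/14) = 3350 × 0.6152 = 2061 J.

Q ≈ 2060 J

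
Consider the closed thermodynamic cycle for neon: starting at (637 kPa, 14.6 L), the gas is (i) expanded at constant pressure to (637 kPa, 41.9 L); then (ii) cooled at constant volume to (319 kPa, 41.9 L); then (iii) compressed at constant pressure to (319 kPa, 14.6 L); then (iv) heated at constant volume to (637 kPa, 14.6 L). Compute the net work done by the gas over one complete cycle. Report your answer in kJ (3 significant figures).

Constant-volume legs do no work.
W(i) = (637)(41.9 − 14.6) = 17390 J; W(iii) = (319)(14.6 − 41.9) = -8709 J.
W_net = 17390 − 8709 = 8681 J (the clockwise enclosed area).

W_net ≈ 8.68 kJ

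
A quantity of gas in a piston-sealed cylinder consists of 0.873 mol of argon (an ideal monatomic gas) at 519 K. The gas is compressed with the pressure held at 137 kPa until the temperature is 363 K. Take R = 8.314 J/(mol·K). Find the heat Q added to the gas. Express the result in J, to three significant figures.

Q ≈ -2830 J

Isobaric: W = nRΔT = (0.873)(8.314)(-156) = -1132 J.
ΔU = nCᵥΔT with Cᵥ = 3R/2: ΔU = (0.873)(12.47)(-156) = -1698 J.
Q = ΔU + W = -1698 − 1132 = -2831 J.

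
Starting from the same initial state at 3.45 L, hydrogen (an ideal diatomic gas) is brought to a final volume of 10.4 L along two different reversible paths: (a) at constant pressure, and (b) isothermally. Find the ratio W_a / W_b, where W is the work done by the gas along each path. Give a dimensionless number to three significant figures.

Path (a) isobaric: W = P₁(V₂ − V₁) → W_a/(P₁V₁) = 2.014.
Path (b) isothermal: W = P₁V₁ ln(V₂/V₁) → W_b/(P₁V₁) = 1.103.
W_a / W_b = 2.014 / 1.103 = 1.826.

W_a / W_b ≈ 1.83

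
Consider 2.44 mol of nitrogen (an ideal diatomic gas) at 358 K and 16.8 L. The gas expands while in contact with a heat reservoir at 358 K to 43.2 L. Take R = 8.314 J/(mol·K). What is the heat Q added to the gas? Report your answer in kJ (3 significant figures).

Isothermal ⇒ ΔU = 0, so Q = W = nRT ln(V₂/V₁).
Q = (2.44)(8.314)(358) ln(43.2/16.8) = 7262 × 0.9445 = 6859 J.

Q ≈ 6.86 kJ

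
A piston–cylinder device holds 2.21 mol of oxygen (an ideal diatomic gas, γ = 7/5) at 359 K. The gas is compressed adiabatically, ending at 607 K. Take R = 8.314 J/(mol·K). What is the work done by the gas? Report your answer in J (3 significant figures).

W ≈ -11400 J

Adiabatic ⇒ Q = 0, so W_by = −ΔU = nCᵥ(T₁ − T₂).
Cᵥ = 5R/2 = 20.79 J/(mol·K).
W = (2.21)(20.79)(359 − 607) = -11392 J.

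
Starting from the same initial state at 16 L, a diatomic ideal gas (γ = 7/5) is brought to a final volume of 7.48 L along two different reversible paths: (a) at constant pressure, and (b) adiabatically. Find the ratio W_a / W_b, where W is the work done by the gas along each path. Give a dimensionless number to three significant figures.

W_a / W_b ≈ 0.599

Path (a) isobaric: W = P₁(V₂ − V₁) → W_a/(P₁V₁) = -0.5325.
Path (b) adiabatic: W = P₁V₁(1 − (V₁/V₂)^(γ−1))/(γ−1) → W_b/(P₁V₁) = -0.8887.
W_a / W_b = -0.5325 / -0.8887 = 0.5992.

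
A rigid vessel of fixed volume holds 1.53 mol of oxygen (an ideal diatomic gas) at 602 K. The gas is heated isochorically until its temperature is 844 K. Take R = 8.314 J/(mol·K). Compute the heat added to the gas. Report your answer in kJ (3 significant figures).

Constant volume ⇒ W = 0, so Q = ΔU = nCᵥΔT with Cᵥ = 5R/2 = 20.79 J/(mol·K).
ΔU = (1.53)(20.79)(844 − 602) = 7696 J.

Q ≈ 7.70 kJ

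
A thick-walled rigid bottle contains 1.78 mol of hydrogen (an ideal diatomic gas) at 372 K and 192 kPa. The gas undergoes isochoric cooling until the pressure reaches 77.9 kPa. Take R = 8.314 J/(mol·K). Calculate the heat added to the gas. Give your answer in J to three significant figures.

Constant volume ⇒ W = 0, so Q = ΔU = nCᵥΔT with Cᵥ = 5R/2 = 20.79 J/(mol·K).
At constant V, T₂/T₁ = P₂/P₁ ⇒ ΔT = T₁(P₂/P₁ − 1) = 372·(77.9/192 − 1) = -221.1 K.
ΔU = (1.78)(20.79)(-221.1) = -8179 J.

Q ≈ -8180 J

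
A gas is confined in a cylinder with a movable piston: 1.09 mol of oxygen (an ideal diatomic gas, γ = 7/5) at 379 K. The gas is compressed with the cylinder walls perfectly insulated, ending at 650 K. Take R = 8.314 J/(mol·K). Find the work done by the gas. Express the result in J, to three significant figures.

Adiabatic ⇒ Q = 0, so W_by = −ΔU = nCᵥ(T₁ − T₂).
Cᵥ = 5R/2 = 20.79 J/(mol·K).
W = (1.09)(20.79)(379 − 650) = -6140 J.

W ≈ -6140 J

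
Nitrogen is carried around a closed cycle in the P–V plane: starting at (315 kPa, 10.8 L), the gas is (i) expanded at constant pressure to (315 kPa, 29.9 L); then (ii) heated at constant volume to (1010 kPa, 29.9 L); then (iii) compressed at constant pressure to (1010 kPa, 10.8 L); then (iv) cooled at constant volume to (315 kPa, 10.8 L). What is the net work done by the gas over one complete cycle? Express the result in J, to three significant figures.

Constant-volume legs do no work.
W(i) = (315)(29.9 − 10.8) = 6016 J; W(iii) = (1010)(10.8 − 29.9) = -19291 J.
W_net = 6016 − 19291 = -13274 J (the counter-clockwise enclosed area).

W_net ≈ -13300 J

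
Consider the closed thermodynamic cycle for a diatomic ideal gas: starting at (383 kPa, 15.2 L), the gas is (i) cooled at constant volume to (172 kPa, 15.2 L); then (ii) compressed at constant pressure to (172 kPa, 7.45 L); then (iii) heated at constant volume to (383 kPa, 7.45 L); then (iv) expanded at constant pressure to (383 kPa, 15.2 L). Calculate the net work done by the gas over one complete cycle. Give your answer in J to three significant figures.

W_net ≈ 1640 J

Constant-volume legs do no work.
W(ii) = (172)(7.45 − 15.2) = -1333 J; W(iv) = (383)(15.2 − 7.45) = 2968 J.
W_net = -1333 + 2968 = 1635 J (the clockwise enclosed area).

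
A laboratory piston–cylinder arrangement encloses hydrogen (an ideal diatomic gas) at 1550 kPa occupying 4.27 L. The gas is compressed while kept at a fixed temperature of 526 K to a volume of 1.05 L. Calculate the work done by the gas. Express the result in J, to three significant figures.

Isothermal: W = nRT ln(V₂/V₁) = P₁V₁ ln(V₂/V₁).
P₁V₁ = (1550 kPa)(4.27 L) = 6618 J.
W = 6618 × ln(1.05/4.27) = 6618 × -1.403
W_by_gas = -9285 J.

W ≈ -9280 J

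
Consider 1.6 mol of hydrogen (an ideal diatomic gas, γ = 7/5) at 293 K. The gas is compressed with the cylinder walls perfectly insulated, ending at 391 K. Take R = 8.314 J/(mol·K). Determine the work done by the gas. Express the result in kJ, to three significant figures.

Adiabatic ⇒ Q = 0, so W_by = −ΔU = nCᵥ(T₁ − T₂).
Cᵥ = 5R/2 = 20.79 J/(mol·K).
W = (1.6)(20.79)(293 − 391) = -3259 J.

W ≈ -3.26 kJ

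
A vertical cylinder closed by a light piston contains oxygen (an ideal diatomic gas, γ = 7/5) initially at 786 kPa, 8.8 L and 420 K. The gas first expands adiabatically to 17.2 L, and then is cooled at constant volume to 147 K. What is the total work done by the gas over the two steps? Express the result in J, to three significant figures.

Step 1 (adiabatic): W = (P₁V₁ − P₂V₂)/(γ−1) = (6917 − 5290)/0.4 = 4066 J.
Step 2 (isochoric): W = 0 (constant volume).
W_total = 4066 + 0 = 4066 J.

W_total ≈ 4070 J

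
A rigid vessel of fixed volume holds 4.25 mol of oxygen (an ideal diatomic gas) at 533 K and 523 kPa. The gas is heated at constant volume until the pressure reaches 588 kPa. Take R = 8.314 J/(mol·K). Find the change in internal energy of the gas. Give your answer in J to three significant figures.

ΔU ≈ 5850 J

Constant volume ⇒ W = 0, so Q = ΔU = nCᵥΔT with Cᵥ = 5R/2 = 20.79 J/(mol·K).
At constant V, T₂/T₁ = P₂/P₁ ⇒ ΔT = T₁(P₂/P₁ − 1) = 533·(588/523 − 1) = 66.24 K.
ΔU = (4.25)(20.79)(66.24) = 5852 J.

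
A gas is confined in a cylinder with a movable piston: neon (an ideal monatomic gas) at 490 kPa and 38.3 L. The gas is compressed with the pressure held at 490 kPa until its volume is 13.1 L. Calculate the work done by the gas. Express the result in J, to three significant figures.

W ≈ -12300 J

Isobaric: W = P ΔV.
W = (490 kPa)(13.1 − 38.3 L) = (490)(-25.2) = -12348 J.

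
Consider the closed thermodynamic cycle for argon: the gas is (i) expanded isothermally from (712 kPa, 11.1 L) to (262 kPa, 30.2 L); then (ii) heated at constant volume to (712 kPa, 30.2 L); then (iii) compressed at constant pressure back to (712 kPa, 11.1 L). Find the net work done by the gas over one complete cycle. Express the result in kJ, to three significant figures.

W_net ≈ -5.69 kJ

Leg (i): W = PᵢVᵢ ln(V_f/Vᵢ) = (7903) ln(30.2/11.1) = 7910 J.
Leg (ii): W = 0.
Leg (iii): W = PΔV = (712)(11.1 − 30.2) = -13599 J.
W_net = 7910 − 13599 = -5689 J.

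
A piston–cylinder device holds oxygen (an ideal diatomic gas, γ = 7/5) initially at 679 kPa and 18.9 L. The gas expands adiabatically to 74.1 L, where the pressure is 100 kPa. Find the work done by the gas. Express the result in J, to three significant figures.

W ≈ 13600 J

Adiabatic: W = (P₁V₁ − P₂V₂)/(γ − 1) with γ = 7/5.
P₁V₁ = 12833 J, P₂V₂ = 7410 J.
W = (12833 − 7410) / 0.4 = 13558 J.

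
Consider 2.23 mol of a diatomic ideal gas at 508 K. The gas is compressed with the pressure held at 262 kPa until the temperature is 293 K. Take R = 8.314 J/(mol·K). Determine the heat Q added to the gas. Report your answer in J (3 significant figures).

Isobaric: W = nRΔT = (2.23)(8.314)(-215) = -3986 J.
ΔU = nCᵥΔT with Cᵥ = 5R/2: ΔU = (2.23)(20.79)(-215) = -9965 J.
Q = ΔU + W = -9965 − 3986 = -13952 J.

Q ≈ -14000 J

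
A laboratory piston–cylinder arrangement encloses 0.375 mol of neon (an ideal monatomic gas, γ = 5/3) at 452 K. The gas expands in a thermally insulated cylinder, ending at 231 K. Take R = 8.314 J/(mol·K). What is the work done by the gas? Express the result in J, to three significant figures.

Adiabatic ⇒ Q = 0, so W_by = −ΔU = nCᵥ(T₁ − T₂).
Cᵥ = 3R/2 = 12.47 J/(mol·K).
W = (0.375)(12.47)(452 − 231) = 1034 J.

W ≈ 1030 J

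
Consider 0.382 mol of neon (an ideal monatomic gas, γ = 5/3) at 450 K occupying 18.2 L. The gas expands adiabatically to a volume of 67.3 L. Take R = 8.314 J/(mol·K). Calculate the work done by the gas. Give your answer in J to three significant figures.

W ≈ 1250 J

Adiabatic: TV^(γ−1) = const with γ = 5/3.
T₂ = T₁ (V₁/V₂)^(γ−1) = 450 × (18.2/67.3)^0.667 = 450 × 0.4182 = 188.2 K.
W_by = nCᵥ(T₁ − T₂) = (0.382)(12.47)(450 − 188.2) = 1247 J.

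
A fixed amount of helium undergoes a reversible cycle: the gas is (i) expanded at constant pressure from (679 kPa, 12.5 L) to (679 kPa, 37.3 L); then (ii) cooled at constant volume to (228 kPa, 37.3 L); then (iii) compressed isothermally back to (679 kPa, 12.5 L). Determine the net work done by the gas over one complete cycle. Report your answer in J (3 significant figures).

W_net ≈ 7540 J

Leg (i): W = PΔV = (679)(37.3 − 12.5) = 16839 J.
Leg (ii): W = 0.
Leg (iii): W = PᵢVᵢ ln(V_f/Vᵢ) = (8504) ln(12.5/37.3) = -9298 J.
W_net = 16839 − 9298 = 7542 J.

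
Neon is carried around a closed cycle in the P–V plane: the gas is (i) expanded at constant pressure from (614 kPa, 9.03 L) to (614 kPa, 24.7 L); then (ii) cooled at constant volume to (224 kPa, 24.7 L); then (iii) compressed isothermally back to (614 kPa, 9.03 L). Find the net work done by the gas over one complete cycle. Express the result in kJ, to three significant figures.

W_net ≈ 4.05 kJ

Leg (i): W = PΔV = (614)(24.7 − 9.03) = 9621 J.
Leg (ii): W = 0.
Leg (iii): W = PᵢVᵢ ln(V_f/Vᵢ) = (5533) ln(9.03/24.7) = -5567 J.
W_net = 9621 − 5567 = 4054 J.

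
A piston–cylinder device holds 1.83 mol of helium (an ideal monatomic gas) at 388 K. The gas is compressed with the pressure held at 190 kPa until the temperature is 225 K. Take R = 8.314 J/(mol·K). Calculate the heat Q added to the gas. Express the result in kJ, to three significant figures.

Isobaric: W = nRΔT = (1.83)(8.314)(-163) = -2480 J.
ΔU = nCᵥΔT with Cᵥ = 3R/2: ΔU = (1.83)(12.47)(-163) = -3720 J.
Q = ΔU + W = -3720 − 2480 = -6200 J.

Q ≈ -6.20 kJ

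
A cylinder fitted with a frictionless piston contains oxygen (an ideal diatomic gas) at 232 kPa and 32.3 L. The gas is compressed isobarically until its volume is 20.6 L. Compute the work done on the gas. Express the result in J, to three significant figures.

W ≈ 2710 J

Isobaric: W = P ΔV.
W = (232 kPa)(20.6 − 32.3 L) = (232)(-11.7) = -2714 J.
Work on gas = −W_by = 2714 J.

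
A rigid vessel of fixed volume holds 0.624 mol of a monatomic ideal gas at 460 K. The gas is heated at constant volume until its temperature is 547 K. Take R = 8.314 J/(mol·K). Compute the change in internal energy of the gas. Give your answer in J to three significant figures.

ΔU ≈ 677 J

Constant volume ⇒ W = 0, so Q = ΔU = nCᵥΔT with Cᵥ = 3R/2 = 12.47 J/(mol·K).
ΔU = (0.624)(12.47)(547 − 460) = 677 J.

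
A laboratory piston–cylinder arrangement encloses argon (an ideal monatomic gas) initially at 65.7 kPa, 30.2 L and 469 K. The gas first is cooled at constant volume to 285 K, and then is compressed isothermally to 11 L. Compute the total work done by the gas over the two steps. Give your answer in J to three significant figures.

W_total ≈ -1220 J

Step 1 (isochoric): W = 0 (constant volume).
After step 1: P = 39.92 kPa (V unchanged).
Step 2 (isothermal): W = P₁V₁ ln(V₂/V₁) = (1206) ln(11/30.2) = -1218 J.
W_total = 0 − 1218 = -1218 J.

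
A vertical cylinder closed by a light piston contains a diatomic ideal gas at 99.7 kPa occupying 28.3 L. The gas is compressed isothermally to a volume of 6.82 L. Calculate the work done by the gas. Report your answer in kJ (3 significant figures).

W ≈ -4.02 kJ

Isothermal: W = nRT ln(V₂/V₁) = P₁V₁ ln(V₂/V₁).
P₁V₁ = (99.7 kPa)(28.3 L) = 2822 J.
W = 2822 × ln(6.82/28.3) = 2822 × -1.423
W_by_gas = -4015 J.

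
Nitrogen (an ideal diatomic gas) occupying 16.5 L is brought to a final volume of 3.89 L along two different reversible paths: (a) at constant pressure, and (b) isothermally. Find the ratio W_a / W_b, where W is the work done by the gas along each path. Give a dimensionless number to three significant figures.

Path (a) isobaric: W = P₁(V₂ − V₁) → W_a/(P₁V₁) = -0.7642.
Path (b) isothermal: W = P₁V₁ ln(V₂/V₁) → W_b/(P₁V₁) = -1.445.
W_a / W_b = -0.7642 / -1.445 = 0.5289.

W_a / W_b ≈ 0.529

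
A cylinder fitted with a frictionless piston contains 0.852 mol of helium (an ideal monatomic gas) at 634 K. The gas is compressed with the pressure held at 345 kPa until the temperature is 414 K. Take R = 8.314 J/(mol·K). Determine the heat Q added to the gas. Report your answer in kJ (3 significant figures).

Isobaric: W = nRΔT = (0.852)(8.314)(-220) = -1558 J.
ΔU = nCᵥΔT with Cᵥ = 3R/2: ΔU = (0.852)(12.47)(-220) = -2338 J.
Q = ΔU + W = -2338 − 1558 = -3896 J.

Q ≈ -3.90 kJ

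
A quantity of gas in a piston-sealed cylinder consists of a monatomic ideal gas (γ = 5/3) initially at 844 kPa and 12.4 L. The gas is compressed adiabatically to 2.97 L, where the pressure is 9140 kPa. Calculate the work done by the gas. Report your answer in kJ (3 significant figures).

W ≈ -25.0 kJ

Adiabatic: W = (P₁V₁ − P₂V₂)/(γ − 1) with γ = 5/3.
P₁V₁ = 10466 J, P₂V₂ = 27146 J.
W = (10466 − 27146) / 0.6667 = -25020 J.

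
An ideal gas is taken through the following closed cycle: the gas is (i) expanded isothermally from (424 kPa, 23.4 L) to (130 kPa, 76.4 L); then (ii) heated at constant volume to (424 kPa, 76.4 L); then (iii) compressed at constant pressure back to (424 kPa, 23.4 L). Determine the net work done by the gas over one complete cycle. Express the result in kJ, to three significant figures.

Leg (i): W = PᵢVᵢ ln(V_f/Vᵢ) = (9922) ln(76.4/23.4) = 11740 J.
Leg (ii): W = 0.
Leg (iii): W = PΔV = (424)(23.4 − 76.4) = -22472 J.
W_net = 11740 − 22472 = -10732 J.

W_net ≈ -10.7 kJ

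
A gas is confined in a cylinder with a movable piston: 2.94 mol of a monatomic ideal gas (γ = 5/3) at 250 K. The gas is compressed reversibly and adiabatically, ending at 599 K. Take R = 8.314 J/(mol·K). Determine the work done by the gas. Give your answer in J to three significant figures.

W ≈ -12800 J

Adiabatic ⇒ Q = 0, so W_by = −ΔU = nCᵥ(T₁ − T₂).
Cᵥ = 3R/2 = 12.47 J/(mol·K).
W = (2.94)(12.47)(250 − 599) = -12796 J.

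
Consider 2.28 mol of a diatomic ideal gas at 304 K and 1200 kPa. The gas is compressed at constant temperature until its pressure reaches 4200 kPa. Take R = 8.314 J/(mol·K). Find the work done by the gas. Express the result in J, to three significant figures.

W ≈ -7220 J

Isothermal process: W = nRT ln(V₂/V₁) = nRT ln(P₁/P₂).
W = (2.28)(8.314)(304) × ln(1200/4200)
  = 5763 × ln(0.2857) = 5763 × -1.253
W_by_gas = -7219 J.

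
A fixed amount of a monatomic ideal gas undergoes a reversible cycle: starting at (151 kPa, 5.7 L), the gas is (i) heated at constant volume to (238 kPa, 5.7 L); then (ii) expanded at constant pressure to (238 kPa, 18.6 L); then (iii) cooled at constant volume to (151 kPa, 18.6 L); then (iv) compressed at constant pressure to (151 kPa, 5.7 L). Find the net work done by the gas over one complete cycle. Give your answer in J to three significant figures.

Constant-volume legs do no work.
W(ii) = (238)(18.6 − 5.7) = 3070 J; W(iv) = (151)(5.7 − 18.6) = -1948 J.
W_net = 3070 − 1948 = 1122 J (the clockwise enclosed area).

W_net ≈ 1120 J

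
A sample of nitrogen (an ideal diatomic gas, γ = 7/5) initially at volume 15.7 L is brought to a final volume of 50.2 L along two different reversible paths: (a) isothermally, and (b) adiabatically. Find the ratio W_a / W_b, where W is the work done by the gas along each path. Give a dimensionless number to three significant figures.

W_a / W_b ≈ 1.25

Path (a) isothermal: W = P₁V₁ ln(V₂/V₁) → W_a/(P₁V₁) = 1.162.
Path (b) adiabatic: W = P₁V₁(1 − (V₁/V₂)^(γ−1))/(γ−1) → W_b/(P₁V₁) = 0.9296.
W_a / W_b = 1.162 / 0.9296 = 1.25.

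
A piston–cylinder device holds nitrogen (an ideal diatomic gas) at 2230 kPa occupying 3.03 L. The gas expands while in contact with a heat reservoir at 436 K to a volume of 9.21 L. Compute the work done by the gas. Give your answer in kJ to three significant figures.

W ≈ 7.51 kJ

Isothermal: W = nRT ln(V₂/V₁) = P₁V₁ ln(V₂/V₁).
P₁V₁ = (2230 kPa)(3.03 L) = 6757 J.
W = 6757 × ln(9.21/3.03) = 6757 × 1.112
W_by_gas = 7512 J.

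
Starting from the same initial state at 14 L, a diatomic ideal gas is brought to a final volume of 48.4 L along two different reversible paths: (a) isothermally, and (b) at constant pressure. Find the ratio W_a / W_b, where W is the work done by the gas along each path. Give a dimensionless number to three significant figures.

Path (a) isothermal: W = P₁V₁ ln(V₂/V₁) → W_a/(P₁V₁) = 1.24.
Path (b) isobaric: W = P₁(V₂ − V₁) → W_b/(P₁V₁) = 2.457.
W_a / W_b = 1.24 / 2.457 = 0.5048.

W_a / W_b ≈ 0.505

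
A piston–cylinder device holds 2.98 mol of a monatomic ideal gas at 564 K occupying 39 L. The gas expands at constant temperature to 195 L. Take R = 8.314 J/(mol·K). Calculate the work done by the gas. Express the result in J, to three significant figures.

Isothermal: W = nRT ln(V₂/V₁).
W = (2.98)(8.314)(564) × ln(195/39)
  = 13974 × 1.609
W_by_gas = 22489 J.

W ≈ 22500 J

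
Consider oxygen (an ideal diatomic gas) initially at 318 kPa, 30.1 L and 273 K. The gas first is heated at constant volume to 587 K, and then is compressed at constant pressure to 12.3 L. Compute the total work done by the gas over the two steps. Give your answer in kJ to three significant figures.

Step 1 (isochoric): W = 0 (constant volume).
After step 1: P = 683.8 kPa (V unchanged).
Step 2 (isobaric): W = PΔV = (683.8 kPa)(12.3 − 30.1 L) = -12171 J.
W_total = 0 − 12171 = -12171 J.

W_total ≈ -12.2 kJ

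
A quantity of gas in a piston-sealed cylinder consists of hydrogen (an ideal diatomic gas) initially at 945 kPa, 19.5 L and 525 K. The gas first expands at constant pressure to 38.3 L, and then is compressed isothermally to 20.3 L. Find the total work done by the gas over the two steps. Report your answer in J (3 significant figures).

Step 1 (isobaric): W = PΔV = (945 kPa)(38.3 − 19.5 L) = 17766 J.
After step 1: P = 945 kPa, V = 38.3 L, T = 1031 K.
Step 2 (isothermal): W = P₁V₁ ln(V₂/V₁) = (36194) ln(20.3/38.3) = -22977 J.
W_total = 17766 − 22977 = -5211 J.

W_total ≈ -5210 J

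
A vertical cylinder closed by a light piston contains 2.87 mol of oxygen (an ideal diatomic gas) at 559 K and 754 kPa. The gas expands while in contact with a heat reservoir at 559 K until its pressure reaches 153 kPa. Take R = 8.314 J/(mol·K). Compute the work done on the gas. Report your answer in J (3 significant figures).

Isothermal process: W = nRT ln(V₂/V₁) = nRT ln(P₁/P₂).
W = (2.87)(8.314)(559) × ln(754/153)
  = 13338 × ln(4.928) = 13338 × 1.595
W_by_gas = 21274 J; work on gas = −W_by = -21274 J.

W ≈ -21300 J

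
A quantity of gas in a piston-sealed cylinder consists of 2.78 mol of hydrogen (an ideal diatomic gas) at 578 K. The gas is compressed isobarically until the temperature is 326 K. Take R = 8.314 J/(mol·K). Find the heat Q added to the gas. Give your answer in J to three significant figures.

Isobaric: W = nRΔT = (2.78)(8.314)(-252) = -5824 J.
ΔU = nCᵥΔT with Cᵥ = 5R/2: ΔU = (2.78)(20.79)(-252) = -14561 J.
Q = ΔU + W = -14561 − 5824 = -20386 J.

Q ≈ -20400 J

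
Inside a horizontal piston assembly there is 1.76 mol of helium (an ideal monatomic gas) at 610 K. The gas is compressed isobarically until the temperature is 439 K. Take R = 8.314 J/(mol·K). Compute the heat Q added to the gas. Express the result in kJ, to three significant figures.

Q ≈ -6.26 kJ

Isobaric: W = nRΔT = (1.76)(8.314)(-171) = -2502 J.
ΔU = nCᵥΔT with Cᵥ = 3R/2: ΔU = (1.76)(12.47)(-171) = -3753 J.
Q = ΔU + W = -3753 − 2502 = -6255 J.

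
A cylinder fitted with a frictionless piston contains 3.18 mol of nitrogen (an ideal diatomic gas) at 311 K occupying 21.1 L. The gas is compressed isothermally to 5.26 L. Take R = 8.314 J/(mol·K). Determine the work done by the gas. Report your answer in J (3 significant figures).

Isothermal: W = nRT ln(V₂/V₁).
W = (3.18)(8.314)(311) × ln(5.26/21.1)
  = 8222 × -1.389
W_by_gas = -11422 J.

W ≈ -11400 J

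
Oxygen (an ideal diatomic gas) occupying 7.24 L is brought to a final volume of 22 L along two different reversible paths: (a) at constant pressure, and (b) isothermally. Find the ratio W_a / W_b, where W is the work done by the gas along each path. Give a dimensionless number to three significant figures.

W_a / W_b ≈ 1.83

Path (a) isobaric: W = P₁(V₂ − V₁) → W_a/(P₁V₁) = 2.039.
Path (b) isothermal: W = P₁V₁ ln(V₂/V₁) → W_b/(P₁V₁) = 1.111.
W_a / W_b = 2.039 / 1.111 = 1.834.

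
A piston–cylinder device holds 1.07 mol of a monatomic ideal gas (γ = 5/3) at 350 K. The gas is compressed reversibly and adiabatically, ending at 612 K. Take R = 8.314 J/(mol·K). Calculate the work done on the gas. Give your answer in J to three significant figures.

Adiabatic ⇒ Q = 0, so W_by = −ΔU = nCᵥ(T₁ − T₂).
Cᵥ = 3R/2 = 12.47 J/(mol·K).
W = (1.07)(12.47)(350 − 612) = -3496 J.
Work on gas = −W_by = 3496 J.

W ≈ 3500 J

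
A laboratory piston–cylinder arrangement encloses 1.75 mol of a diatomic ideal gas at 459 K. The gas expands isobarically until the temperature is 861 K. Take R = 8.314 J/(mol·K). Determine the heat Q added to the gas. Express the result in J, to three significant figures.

Isobaric: W = nRΔT = (1.75)(8.314)(402) = 5849 J.
ΔU = nCᵥΔT with Cᵥ = 5R/2: ΔU = (1.75)(20.79)(402) = 14622 J.
Q = ΔU + W = 14622 + 5849 = 20471 J.

Q ≈ 20500 J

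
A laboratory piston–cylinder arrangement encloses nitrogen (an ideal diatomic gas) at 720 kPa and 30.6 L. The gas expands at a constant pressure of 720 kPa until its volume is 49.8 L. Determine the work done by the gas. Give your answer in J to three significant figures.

Isobaric: W = P ΔV.
W = (720 kPa)(49.8 − 30.6 L) = (720)(19.2) = 13824 J.

W ≈ 13800 J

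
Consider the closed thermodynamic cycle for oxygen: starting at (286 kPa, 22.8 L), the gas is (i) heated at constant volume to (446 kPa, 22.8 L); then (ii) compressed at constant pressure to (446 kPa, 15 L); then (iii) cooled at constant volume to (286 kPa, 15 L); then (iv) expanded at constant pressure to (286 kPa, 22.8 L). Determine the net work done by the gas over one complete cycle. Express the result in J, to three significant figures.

W_net ≈ -1250 J

Constant-volume legs do no work.
W(ii) = (446)(15 − 22.8) = -3479 J; W(iv) = (286)(22.8 − 15) = 2231 J.
W_net = -3479 + 2231 = -1248 J (the counter-clockwise enclosed area).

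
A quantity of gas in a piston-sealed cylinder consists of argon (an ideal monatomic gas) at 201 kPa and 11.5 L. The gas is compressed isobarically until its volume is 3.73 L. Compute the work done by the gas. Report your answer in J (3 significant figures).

Isobaric: W = P ΔV.
W = (201 kPa)(3.73 − 11.5 L) = (201)(-7.77) = -1562 J.

W ≈ -1560 J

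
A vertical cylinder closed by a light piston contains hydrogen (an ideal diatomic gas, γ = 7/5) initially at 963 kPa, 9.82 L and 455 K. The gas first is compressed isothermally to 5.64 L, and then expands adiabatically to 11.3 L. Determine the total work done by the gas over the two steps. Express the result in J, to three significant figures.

W_total ≈ 493 J

Step 1 (isothermal): W = P₁V₁ ln(V₂/V₁) = (9457) ln(5.64/9.82) = -5244 J.
After step 1: P = 1677 kPa, V = 5.64 L, T = 455 K.
Step 2 (adiabatic): W = (P₁V₁ − P₂V₂)/(γ−1) = (9457 − 7162)/0.4 = 5737 J.
W_total = -5244 + 5737 = 493.3 J.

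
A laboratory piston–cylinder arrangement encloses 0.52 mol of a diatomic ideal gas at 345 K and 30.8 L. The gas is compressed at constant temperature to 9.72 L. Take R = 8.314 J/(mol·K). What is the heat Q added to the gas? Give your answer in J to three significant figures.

Q ≈ -1720 J

Isothermal ⇒ ΔU = 0, so Q = W = nRT ln(V₂/V₁).
Q = (0.52)(8.314)(345) ln(9.72/30.8) = 1492 × -1.153 = -1720 J.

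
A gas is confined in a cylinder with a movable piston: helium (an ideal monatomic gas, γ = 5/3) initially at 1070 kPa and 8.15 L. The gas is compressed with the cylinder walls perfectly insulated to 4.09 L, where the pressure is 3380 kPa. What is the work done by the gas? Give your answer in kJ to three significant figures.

W ≈ -7.66 kJ

Adiabatic: W = (P₁V₁ − P₂V₂)/(γ − 1) with γ = 5/3.
P₁V₁ = 8720 J, P₂V₂ = 13824 J.
W = (8720 − 13824) / 0.6667 = -7656 J.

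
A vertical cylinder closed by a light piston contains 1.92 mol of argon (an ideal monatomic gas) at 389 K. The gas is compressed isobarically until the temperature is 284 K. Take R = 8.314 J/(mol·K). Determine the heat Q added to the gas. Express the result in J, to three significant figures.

Isobaric: W = nRΔT = (1.92)(8.314)(-105) = -1676 J.
ΔU = nCᵥΔT with Cᵥ = 3R/2: ΔU = (1.92)(12.47)(-105) = -2514 J.
Q = ΔU + W = -2514 − 1676 = -4190 J.

Q ≈ -4190 J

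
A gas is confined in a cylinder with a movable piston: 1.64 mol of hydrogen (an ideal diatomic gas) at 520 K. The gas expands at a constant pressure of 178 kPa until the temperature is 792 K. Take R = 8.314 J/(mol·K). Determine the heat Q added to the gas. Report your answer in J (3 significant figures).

Q ≈ 13000 J

Isobaric: W = nRΔT = (1.64)(8.314)(272) = 3709 J.
ΔU = nCᵥΔT with Cᵥ = 5R/2: ΔU = (1.64)(20.79)(272) = 9272 J.
Q = ΔU + W = 9272 + 3709 = 12980 J.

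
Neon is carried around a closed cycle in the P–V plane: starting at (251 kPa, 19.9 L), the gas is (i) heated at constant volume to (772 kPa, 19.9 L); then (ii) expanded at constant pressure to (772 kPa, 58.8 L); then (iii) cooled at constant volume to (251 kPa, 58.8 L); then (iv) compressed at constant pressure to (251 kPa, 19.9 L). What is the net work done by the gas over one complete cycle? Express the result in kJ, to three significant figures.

W_net ≈ 20.3 kJ

Constant-volume legs do no work.
W(ii) = (772)(58.8 − 19.9) = 30031 J; W(iv) = (251)(19.9 − 58.8) = -9764 J.
W_net = 30031 − 9764 = 20267 J (the clockwise enclosed area).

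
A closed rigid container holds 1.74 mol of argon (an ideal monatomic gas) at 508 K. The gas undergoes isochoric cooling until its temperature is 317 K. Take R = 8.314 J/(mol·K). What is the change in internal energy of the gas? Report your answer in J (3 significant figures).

ΔU ≈ -4140 J

Constant volume ⇒ W = 0, so Q = ΔU = nCᵥΔT with Cᵥ = 3R/2 = 12.47 J/(mol·K).
ΔU = (1.74)(12.47)(317 − 508) = -4145 J.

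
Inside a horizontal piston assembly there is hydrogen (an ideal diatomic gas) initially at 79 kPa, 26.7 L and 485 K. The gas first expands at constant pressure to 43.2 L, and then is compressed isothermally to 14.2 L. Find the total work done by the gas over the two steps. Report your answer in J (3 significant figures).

Step 1 (isobaric): W = PΔV = (79 kPa)(43.2 − 26.7 L) = 1304 J.
After step 1: P = 79 kPa, V = 43.2 L, T = 784.7 K.
Step 2 (isothermal): W = P₁V₁ ln(V₂/V₁) = (3413) ln(14.2/43.2) = -3797 J.
W_total = 1304 − 3797 = -2494 J.

W_total ≈ -2490 J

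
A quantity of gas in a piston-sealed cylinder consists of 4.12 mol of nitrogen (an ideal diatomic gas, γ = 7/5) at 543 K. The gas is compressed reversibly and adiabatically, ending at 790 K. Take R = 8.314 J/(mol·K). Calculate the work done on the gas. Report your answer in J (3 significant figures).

Adiabatic ⇒ Q = 0, so W_by = −ΔU = nCᵥ(T₁ − T₂).
Cᵥ = 5R/2 = 20.79 J/(mol·K).
W = (4.12)(20.79)(543 − 790) = -21152 J.
Work on gas = −W_by = 21152 J.

W ≈ 21200 J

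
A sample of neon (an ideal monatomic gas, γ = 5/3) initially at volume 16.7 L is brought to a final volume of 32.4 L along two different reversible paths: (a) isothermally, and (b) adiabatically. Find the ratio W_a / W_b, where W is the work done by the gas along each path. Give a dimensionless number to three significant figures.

W_a / W_b ≈ 1.24

Path (a) isothermal: W = P₁V₁ ln(V₂/V₁) → W_a/(P₁V₁) = 0.6627.
Path (b) adiabatic: W = P₁V₁(1 − (V₁/V₂)^(γ−1))/(γ−1) → W_b/(P₁V₁) = 0.5357.
W_a / W_b = 0.6627 / 0.5357 = 1.237.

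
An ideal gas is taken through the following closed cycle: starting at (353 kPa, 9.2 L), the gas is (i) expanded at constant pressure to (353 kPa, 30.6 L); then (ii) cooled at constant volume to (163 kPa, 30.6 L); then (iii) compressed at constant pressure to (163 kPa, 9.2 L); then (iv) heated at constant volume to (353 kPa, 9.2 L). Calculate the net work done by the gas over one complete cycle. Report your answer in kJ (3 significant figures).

Constant-volume legs do no work.
W(i) = (353)(30.6 − 9.2) = 7554 J; W(iii) = (163)(9.2 − 30.6) = -3488 J.
W_net = 7554 − 3488 = 4066 J (the clockwise enclosed area).

W_net ≈ 4.07 kJ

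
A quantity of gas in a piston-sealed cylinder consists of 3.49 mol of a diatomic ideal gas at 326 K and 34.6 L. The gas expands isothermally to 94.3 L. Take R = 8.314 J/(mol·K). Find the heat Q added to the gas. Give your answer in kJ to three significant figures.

Isothermal ⇒ ΔU = 0, so Q = W = nRT ln(V₂/V₁).
Q = (3.49)(8.314)(326) ln(94.3/34.6) = 9459 × 1.003 = 9484 J.

Q ≈ 9.48 kJ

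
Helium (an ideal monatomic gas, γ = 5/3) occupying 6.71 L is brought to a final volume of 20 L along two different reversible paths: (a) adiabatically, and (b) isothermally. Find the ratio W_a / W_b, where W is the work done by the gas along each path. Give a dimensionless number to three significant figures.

W_a / W_b ≈ 0.710

Path (a) adiabatic: W = P₁V₁(1 − (V₁/V₂)^(γ−1))/(γ−1) → W_a/(P₁V₁) = 0.7758.
Path (b) isothermal: W = P₁V₁ ln(V₂/V₁) → W_b/(P₁V₁) = 1.092.
W_a / W_b = 0.7758 / 1.092 = 0.7103.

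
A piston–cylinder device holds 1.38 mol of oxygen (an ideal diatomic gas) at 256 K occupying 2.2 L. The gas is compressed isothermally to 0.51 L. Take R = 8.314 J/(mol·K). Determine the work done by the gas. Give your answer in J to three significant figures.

Isothermal: W = nRT ln(V₂/V₁).
W = (1.38)(8.314)(256) × ln(0.51/2.2)
  = 2937 × -1.462
W_by_gas = -4294 J.

W ≈ -4290 J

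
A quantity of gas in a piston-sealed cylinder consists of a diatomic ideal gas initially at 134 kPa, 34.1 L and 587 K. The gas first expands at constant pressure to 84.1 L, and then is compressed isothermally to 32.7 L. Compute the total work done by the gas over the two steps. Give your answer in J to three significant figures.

Step 1 (isobaric): W = PΔV = (134 kPa)(84.1 − 34.1 L) = 6700 J.
After step 1: P = 134 kPa, V = 84.1 L, T = 1448 K.
Step 2 (isothermal): W = P₁V₁ ln(V₂/V₁) = (11269) ln(32.7/84.1) = -10645 J.
W_total = 6700 − 10645 = -3945 J.

W_total ≈ -3950 J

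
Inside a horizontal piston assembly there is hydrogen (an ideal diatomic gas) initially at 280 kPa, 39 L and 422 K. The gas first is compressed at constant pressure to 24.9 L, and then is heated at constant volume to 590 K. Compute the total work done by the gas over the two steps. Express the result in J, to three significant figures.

Step 1 (isobaric): W = PΔV = (280 kPa)(24.9 − 39 L) = -3948 J.
Step 2 (isochoric): W = 0 (constant volume).
W_total = -3948 + 0 = -3948 J.

W_total ≈ -3950 J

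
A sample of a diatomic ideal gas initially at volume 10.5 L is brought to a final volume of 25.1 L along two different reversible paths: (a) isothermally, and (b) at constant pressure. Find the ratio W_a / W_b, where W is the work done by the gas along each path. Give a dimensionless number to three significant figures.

W_a / W_b ≈ 0.627

Path (a) isothermal: W = P₁V₁ ln(V₂/V₁) → W_a/(P₁V₁) = 0.8715.
Path (b) isobaric: W = P₁(V₂ − V₁) → W_b/(P₁V₁) = 1.39.
W_a / W_b = 0.8715 / 1.39 = 0.6268.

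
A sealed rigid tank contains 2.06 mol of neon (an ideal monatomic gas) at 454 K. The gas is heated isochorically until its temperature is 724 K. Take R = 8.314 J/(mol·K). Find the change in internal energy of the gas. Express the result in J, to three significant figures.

ΔU ≈ 6940 J

Constant volume ⇒ W = 0, so Q = ΔU = nCᵥΔT with Cᵥ = 3R/2 = 12.47 J/(mol·K).
ΔU = (2.06)(12.47)(724 − 454) = 6936 J.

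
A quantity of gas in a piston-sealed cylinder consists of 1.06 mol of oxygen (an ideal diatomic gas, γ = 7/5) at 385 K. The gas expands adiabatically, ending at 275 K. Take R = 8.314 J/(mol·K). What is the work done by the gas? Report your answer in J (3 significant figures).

Adiabatic ⇒ Q = 0, so W_by = −ΔU = nCᵥ(T₁ − T₂).
Cᵥ = 5R/2 = 20.79 J/(mol·K).
W = (1.06)(20.79)(385 − 275) = 2424 J.

W ≈ 2420 J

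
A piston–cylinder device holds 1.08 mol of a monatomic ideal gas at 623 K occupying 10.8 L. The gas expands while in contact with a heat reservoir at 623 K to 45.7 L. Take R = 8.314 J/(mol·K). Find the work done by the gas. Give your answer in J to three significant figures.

Isothermal: W = nRT ln(V₂/V₁).
W = (1.08)(8.314)(623) × ln(45.7/10.8)
  = 5594 × 1.443
W_by_gas = 8070 J.

W ≈ 8070 J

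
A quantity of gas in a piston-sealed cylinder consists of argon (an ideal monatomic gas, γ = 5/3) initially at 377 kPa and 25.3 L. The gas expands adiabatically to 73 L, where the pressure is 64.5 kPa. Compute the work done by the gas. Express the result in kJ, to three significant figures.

W ≈ 7.24 kJ

Adiabatic: W = (P₁V₁ − P₂V₂)/(γ − 1) with γ = 5/3.
P₁V₁ = 9538 J, P₂V₂ = 4708 J.
W = (9538 − 4708) / 0.6667 = 7244 J.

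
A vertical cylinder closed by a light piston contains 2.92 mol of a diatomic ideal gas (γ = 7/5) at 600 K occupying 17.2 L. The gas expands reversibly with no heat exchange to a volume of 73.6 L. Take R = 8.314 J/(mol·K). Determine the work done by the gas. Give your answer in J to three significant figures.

Adiabatic: TV^(γ−1) = const with γ = 7/5.
T₂ = T₁ (V₁/V₂)^(γ−1) = 600 × (17.2/73.6)^0.4 = 600 × 0.5591 = 335.4 K.
W_by = nCᵥ(T₁ − T₂) = (2.92)(20.79)(600 − 335.4) = 16057 J.

W ≈ 16100 J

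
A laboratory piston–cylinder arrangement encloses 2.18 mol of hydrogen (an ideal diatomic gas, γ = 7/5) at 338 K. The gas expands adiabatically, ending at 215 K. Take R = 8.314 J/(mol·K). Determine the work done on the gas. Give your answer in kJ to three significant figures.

W ≈ -5.57 kJ

Adiabatic ⇒ Q = 0, so W_by = −ΔU = nCᵥ(T₁ − T₂).
Cᵥ = 5R/2 = 20.79 J/(mol·K).
W = (2.18)(20.79)(338 − 215) = 5573 J.
Work on gas = −W_by = -5573 J.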